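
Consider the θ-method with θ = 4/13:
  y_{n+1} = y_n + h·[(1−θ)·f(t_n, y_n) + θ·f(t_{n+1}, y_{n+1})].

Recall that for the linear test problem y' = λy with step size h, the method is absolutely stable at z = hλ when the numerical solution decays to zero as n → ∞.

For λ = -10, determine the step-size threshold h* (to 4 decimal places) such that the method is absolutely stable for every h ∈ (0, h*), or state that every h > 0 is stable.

(-5.2000,0); λ=-10 ⇒ h* = (26/5)/10 = 0.5200.

Test eqn y'=λy, z=hλ:
  y_{n+1} = y_n + z·[9/13·y_n + 4/13·y_{n+1}] ⇒ (1 − 4/13z)y_{n+1} = (1 + 9/13z)y_n
  ⇒ R(z) = (1 + 9/13z)/(1 − 4/13z).

Need |R(x)|<1, x<0.
x=-0.87: |R|=0.3137
R=−1: 1+9/13x = −1+4/13x ⇒ -5/13x=2 ⇒ x=2/(-5/13)=-5.2000
Confirm numerically:
  x=-4.135: |R|=0.81974 <1
  x=-2.424: |R|=0.38844 <1
  x=-2.131: |R|=0.28707 <1
  x=-5.760: |R|=1.07769 >1
  x=-5.431: |R|=1.03326 >1
Stable set (-5.2000, 0).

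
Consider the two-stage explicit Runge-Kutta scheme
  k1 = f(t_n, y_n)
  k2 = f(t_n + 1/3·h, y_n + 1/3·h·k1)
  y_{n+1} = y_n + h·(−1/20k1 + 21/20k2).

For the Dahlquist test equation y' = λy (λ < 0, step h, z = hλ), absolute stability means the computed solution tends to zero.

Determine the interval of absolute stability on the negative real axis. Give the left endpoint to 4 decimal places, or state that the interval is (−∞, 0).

Test eqn y'=λy, z=hλ:
  k1=λy_n ⇒ h·k1=z·y_n;  k2=λ(1+1/3z)y_n ⇒ h·k2=z(1+1/3z)y_n
  y_{n+1}/y_n = 1 − 1/20z + 21/20z(1+1/3z) = 1 + z + 7/20z²
  Hence R(z) = 1 + z + 7/20z².

Find x<0 with |R(x)|<1.
x=-0.93: |R|=0.3727
R=1: x+7/20x²=0 ⇒ x=−20/7=-2.8571; min R=1−1/(4·7/20)=0.2857>−1
Confirm numerically:
  x=-1.693: |R|=0.31019 <1
  x=-1.658: |R|=0.30414 <1
  x=-1.542: |R|=0.29022 <1
  x=-3.306: |R|=1.51937 >1
  x=-3.056: |R|=1.21270 >1
  x=-3.049: |R|=1.20474 >1
Stable set (-2.8571, 0).

(-2.8571, 0).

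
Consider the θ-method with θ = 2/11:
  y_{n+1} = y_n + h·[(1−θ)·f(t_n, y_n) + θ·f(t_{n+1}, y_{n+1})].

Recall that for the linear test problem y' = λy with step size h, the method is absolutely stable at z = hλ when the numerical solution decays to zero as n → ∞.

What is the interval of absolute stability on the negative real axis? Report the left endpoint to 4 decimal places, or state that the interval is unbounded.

z∈(-3.1429,0).

With y'=λy (z=hλ):
  y_{n+1} = y_n + z·[9/11·y_n + 2/11·y_{n+1}] ⇒ (1 − 2/11z)y_{n+1} = (1 + 9/11z)y_n
  R(z) = (1 + 9/11z)/(1 − 2/11z).

Need |R(x)|<1, x<0.
x=-1.7: |R|=0.2986
R=−1: 1+9/11x = −1+2/11x ⇒ -7/11x=2 ⇒ x=2/(-7/11)=-3.1429
Confirm numerically:
  x=-2.779: |R|=0.84618 <1
  x=-2.269: |R|=0.60632 <1
  x=-2.169: |R|=0.55555 <1
  x=-3.719: |R|=1.21873 >1
  x=-3.471: |R|=1.12802 >1
  x=-3.314: |R|=1.06796 >1
Stable set (-3.1429, 0).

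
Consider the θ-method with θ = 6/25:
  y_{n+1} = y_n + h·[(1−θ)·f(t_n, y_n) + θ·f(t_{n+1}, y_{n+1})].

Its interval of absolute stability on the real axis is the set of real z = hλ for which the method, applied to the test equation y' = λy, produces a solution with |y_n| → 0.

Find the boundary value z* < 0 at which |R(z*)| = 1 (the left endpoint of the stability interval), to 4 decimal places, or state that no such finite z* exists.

Test eqn y'=λy, z=hλ:
  y_{n+1} = y_n + z·[19/25·y_n + 6/25·y_{n+1}] ⇒ (1 − 6/25z)y_{n+1} = (1 + 19/25z)y_n
  so R(z) = (1 + 19/25z)/(1 − 6/25z).

Solve |R(x)|<1 on ℝ⁻.
x=-1.58: |R|=0.1456
R=−1: 1+19/25x = −1+6/25x ⇒ -13/25x=2 ⇒ x=2/(-13/25)=-3.8462
Confirm numerically:
  x=-3.721: |R|=0.96562 <1
  x=-2.822: |R|=0.68249 <1
  x=-2.170: |R|=0.42688 <1
  x=-2.134: |R|=0.41123 <1
  x=-4.388: |R|=1.13724 >1
  x=-4.303: |R|=1.11687 >1
Stable set (-3.8462, 0).

z* = -3.8462.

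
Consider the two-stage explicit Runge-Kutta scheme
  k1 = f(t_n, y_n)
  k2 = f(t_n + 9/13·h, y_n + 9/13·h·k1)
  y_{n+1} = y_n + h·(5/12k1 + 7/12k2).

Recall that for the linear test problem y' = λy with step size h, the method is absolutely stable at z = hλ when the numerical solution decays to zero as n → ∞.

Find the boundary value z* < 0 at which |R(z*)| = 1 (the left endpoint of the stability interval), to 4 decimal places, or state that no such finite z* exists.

On y'=λy, z=hλ:
  k1=λy_n ⇒ h·k1=z·y_n;  k2=λ(1+9/13z)y_n ⇒ h·k2=z(1+9/13z)y_n
  y_{n+1}/y_n = 1 + 5/12z + 7/12z(1+9/13z) = 1 + z + 21/52z²
  so R(z) = 1 + z + 21/52z².

Find x<0 with |R(x)|<1.
x=-0.62: |R|=0.5352
R=1: x+21/52x²=0 ⇒ x=−52/21=-2.4762; min R=1−1/(4·21/52)=0.3810>−1
Confirm numerically:
  x=-2.353: |R|=0.88294 <1
  x=-1.871: |R|=0.54272 <1
  x=-1.472: |R|=0.40305 <1
  x=-2.960: |R|=1.57834 >1
  x=-2.747: |R|=1.30043 >1
  x=-2.736: |R|=1.28707 >1
So |R|<1 on (-2.4762, 0).

left endpoint -2.4762.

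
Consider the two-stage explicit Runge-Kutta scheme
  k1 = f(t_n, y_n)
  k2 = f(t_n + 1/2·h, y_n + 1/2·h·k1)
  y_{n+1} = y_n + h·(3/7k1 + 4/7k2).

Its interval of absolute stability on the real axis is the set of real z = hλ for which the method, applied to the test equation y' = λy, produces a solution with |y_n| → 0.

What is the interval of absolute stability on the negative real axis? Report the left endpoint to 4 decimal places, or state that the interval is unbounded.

On y'=λy, z=hλ:
  k1=λy_n ⇒ h·k1=z·y_n;  k2=λ(1+1/2z)y_n ⇒ h·k2=z(1+1/2z)y_n
  y_{n+1}/y_n = 1 + 3/7z + 4/7z(1+1/2z) = 1 + z + 2/7z²
  R(z) = 1 + z + 2/7z².

Boundary: |R(x)|=1, x<0.
x=-0.43: |R|=0.6228
R=1: x+2/7x²=0 ⇒ x=−7/2=-3.5000; min R=1−1/(4·2/7)=0.1250>−1
Confirm numerically:
  x=-2.657: |R|=0.36004 <1
  x=-2.164: |R|=0.17397 <1
  x=-1.958: |R|=0.13736 <1
  x=-1.785: |R|=0.12535 <1
  x=-3.848: |R|=1.38260 >1
  x=-3.639: |R|=1.14452 >1
So |R|<1 on (-3.5000, 0).

z∈(-3.5000,0).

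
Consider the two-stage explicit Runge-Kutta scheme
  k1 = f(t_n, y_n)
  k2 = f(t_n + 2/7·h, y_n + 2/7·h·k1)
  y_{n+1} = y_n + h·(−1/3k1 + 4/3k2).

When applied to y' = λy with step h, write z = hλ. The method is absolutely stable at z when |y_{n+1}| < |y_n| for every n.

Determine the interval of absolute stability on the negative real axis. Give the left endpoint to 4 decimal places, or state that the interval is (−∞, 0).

z∈(-2.6250,0).

Test eqn y'=λy, z=hλ:
  k1=λy_n ⇒ h·k1=z·y_n;  k2=λ(1+2/7z)y_n ⇒ h·k2=z(1+2/7z)y_n
  y_{n+1}/y_n = 1 − 1/3z + 4/3z(1+2/7z) = 1 + z + 8/21z²
  ⇒ R(z) = 1 + z + 8/21z².

Find x<0 with |R(x)|<1.
x=-1.62: |R|=0.3798
R=1: x+8/21x²=0 ⇒ x=−21/8=-2.6250; min R=1−1/(4·8/21)=0.3438>−1
Confirm numerically:
  x=-2.509: |R|=0.88913 <1
  x=-2.297: |R|=0.71298 <1
  x=-2.218: |R|=0.65610 <1
  x=-1.971: |R|=0.50894 <1
  x=-3.145: |R|=1.62301 >1
  x=-3.015: |R|=1.44794 >1
So |R|<1 on (-2.6250, 0).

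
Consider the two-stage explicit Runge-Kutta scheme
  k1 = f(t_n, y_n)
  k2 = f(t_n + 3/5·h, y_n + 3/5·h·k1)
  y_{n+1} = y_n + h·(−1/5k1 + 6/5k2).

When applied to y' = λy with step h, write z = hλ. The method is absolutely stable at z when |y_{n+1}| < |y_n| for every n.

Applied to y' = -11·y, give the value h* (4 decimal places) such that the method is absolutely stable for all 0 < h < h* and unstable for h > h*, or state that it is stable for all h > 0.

On y'=λy, z=hλ:
  k1=λy_n ⇒ h·k1=z·y_n;  k2=λ(1+3/5z)y_n ⇒ h·k2=z(1+3/5z)y_n
  y_{n+1}/y_n = 1 − 1/5z + 6/5z(1+3/5z) = 1 + z + 18/25z²
  so R(z) = 1 + z + 18/25z².

Solve |R(x)|<1 on ℝ⁻.
x=-0.53: |R|=0.6722
R=1: x+18/25x²=0 ⇒ x=−25/18=-1.3889; min R=1−1/(4·18/25)=0.6528>−1
Confirm numerically:
  x=-1.323: |R|=0.93724 <1
  x=-1.268: |R|=0.88963 <1
  x=-0.802: |R|=0.66111 <1
  x=-1.773: |R|=1.49034 >1
  x=-1.707: |R|=1.39097 >1
  x=-1.449: |R|=1.06271 >1
Stable set (-1.3889, 0).

(-1.3889,0); λ=-11 ⇒ h* = (25/18)/11 = 0.1263.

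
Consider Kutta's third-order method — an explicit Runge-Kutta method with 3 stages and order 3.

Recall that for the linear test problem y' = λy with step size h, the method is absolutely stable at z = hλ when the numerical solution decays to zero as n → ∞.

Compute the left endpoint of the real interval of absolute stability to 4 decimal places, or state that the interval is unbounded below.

Set f=λy, z=hλ:
  order 3, 3-stage ⇒ R(z)=1+z+z^2/2+z^3/6
  (e.g. R(-0.54)=0.57956, |R|=0.57956)

Find x<0 with |R(x)|<1.
x=-0.54: |R|=0.5796
|R(-2.87)|=1.6915 |R(-1.59)|=0.0041 |R(-0.63)|=0.5268
Bisect:
  x_lo=-3.1010 |R|=2.2628  x_hi=-0.2935 |R|=0.7453
  mid=-1.69725 |R|=0.07179 →hi
  mid=-2.39911 |R|=0.82268 →hi
  mid=-2.75004 |R|=1.43498 →lo
  mid=-2.57458 |R|=1.10459 →lo
  mid=-2.48684 |R|=0.95792 →hi
  mid=-2.53071 |R|=1.02978 →lo
  mid=-2.50878 |R|=0.99349 →hi
  mid=-2.51974 |R|=1.01154 →lo
  mid=-2.51426 |R|=1.00249 →lo
  ...
  [-2.51289,-2.51272] ⇒ x*=-2.5127
So |R|<1 on (-2.5127, 0).

left endpoint -2.5127.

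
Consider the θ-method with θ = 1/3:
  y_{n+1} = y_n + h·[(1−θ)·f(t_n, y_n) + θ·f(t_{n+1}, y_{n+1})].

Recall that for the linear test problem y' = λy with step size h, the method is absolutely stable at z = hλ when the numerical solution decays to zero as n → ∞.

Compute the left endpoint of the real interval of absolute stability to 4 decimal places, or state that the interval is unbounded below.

Set f=λy, z=hλ:
  y_{n+1} = y_n + z·[2/3·y_n + 1/3·y_{n+1}] ⇒ (1 − 1/3z)y_{n+1} = (1 + 2/3z)y_n
  ⇒ R(z) = (1 + 2/3z)/(1 − 1/3z).

Solve |R(x)|<1 on ℝ⁻.
x=-0.42: |R|=0.6316
R=−1: 1+2/3x = −1+1/3x ⇒ -1/3x=2 ⇒ x=2/(-1/3)=-6.0000
Confirm numerically:
  x=-5.155: |R|=0.89638 <1
  x=-4.643: |R|=0.82245 <1
  x=-3.856: |R|=0.68728 <1
  x=-6.396: |R|=1.04215 >1
  x=-6.228: |R|=1.02471 >1
Stable set (-6.0000, 0).

z* = -6.0000.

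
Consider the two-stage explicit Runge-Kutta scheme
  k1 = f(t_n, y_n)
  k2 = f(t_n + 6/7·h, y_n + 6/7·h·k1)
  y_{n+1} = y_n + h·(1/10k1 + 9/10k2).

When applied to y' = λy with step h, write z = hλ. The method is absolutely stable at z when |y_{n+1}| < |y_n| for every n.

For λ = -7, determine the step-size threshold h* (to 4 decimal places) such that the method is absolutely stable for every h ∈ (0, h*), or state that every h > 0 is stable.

(-1.2963,0); λ=-7 ⇒ h* = (35/27)/7 = 0.1852.

On y'=λy, z=hλ:
  k1=λy_n ⇒ h·k1=z·y_n;  k2=λ(1+6/7z)y_n ⇒ h·k2=z(1+6/7z)y_n
  y_{n+1}/y_n = 1 + 1/10z + 9/10z(1+6/7z) = 1 + z + 27/35z²
  R(z) = 1 + z + 27/35z².

Find x<0 with |R(x)|<1.
x=-0.87: |R|=0.7139
R=1: x+27/35x²=0 ⇒ x=−35/27=-1.2963; min R=1−1/(4·27/35)=0.6759>−1
Confirm numerically:
  x=-1.095: |R|=0.82996 <1
  x=-1.042: |R|=0.79559 <1
  x=-0.706: |R|=0.67851 <1
  x=-1.892: |R|=1.86946 >1
  x=-1.413: |R|=1.12721 >1
Interval (-1.2963, 0).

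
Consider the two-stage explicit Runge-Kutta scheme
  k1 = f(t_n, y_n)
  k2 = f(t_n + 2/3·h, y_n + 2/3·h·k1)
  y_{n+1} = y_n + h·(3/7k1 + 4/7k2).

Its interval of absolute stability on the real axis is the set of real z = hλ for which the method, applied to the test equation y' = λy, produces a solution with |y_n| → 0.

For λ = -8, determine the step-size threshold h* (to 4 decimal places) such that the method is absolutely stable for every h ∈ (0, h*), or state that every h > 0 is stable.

(-2.6250,0); λ=-8 ⇒ h* = (21/8)/8 = 0.3281.

Test eqn y'=λy, z=hλ:
  k1=λy_n ⇒ h·k1=z·y_n;  k2=λ(1+2/3z)y_n ⇒ h·k2=z(1+2/3z)y_n
  y_{n+1}/y_n = 1 + 3/7z + 4/7z(1+2/3z) = 1 + z + 8/21z²
  ⇒ R(z) = 1 + z + 8/21z².

Need |R(x)|<1, x<0.
x=-1.38: |R|=0.3455
R=1: x+8/21x²=0 ⇒ x=−21/8=-2.6250; min R=1−1/(4·8/21)=0.3438>−1
Confirm numerically:
  x=-2.440: |R|=0.82804 <1
  x=-2.337: |R|=0.74360 <1
  x=-1.710: |R|=0.40394 <1
  x=-1.352: |R|=0.34434 <1
  x=-3.160: |R|=1.64404 >1
  x=-3.036: |R|=1.47535 >1
  x=-2.946: |R|=1.36025 >1
So |R|<1 on (-2.6250, 0).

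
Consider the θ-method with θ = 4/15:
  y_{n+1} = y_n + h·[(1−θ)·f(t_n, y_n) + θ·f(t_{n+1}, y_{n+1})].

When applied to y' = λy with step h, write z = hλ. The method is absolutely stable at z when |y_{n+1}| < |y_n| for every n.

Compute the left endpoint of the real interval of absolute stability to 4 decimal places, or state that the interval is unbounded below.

left endpoint -4.2857.

With y'=λy (z=hλ):
  y_{n+1} = y_n + z·[11/15·y_n + 4/15·y_{n+1}] ⇒ (1 − 4/15z)y_{n+1} = (1 + 11/15z)y_n
  R(z) = (1 + 11/15z)/(1 − 4/15z).

Boundary: |R(x)|=1, x<0.
x=-1.48: |R|=0.0612
R=−1: 1+11/15x = −1+4/15x ⇒ -7/15x=2 ⇒ x=2/(-7/15)=-4.2857
Confirm numerically:
  x=-3.945: |R|=0.92251 <1
  x=-3.371: |R|=0.77521 <1
  x=-3.175: |R|=0.71931 <1
  x=-1.754: |R|=0.19504 <1
  x=-4.823: |R|=1.10968 >1
  x=-4.746: |R|=1.09481 >1
  x=-4.676: |R|=1.08106 >1
So |R|<1 on (-4.2857, 0).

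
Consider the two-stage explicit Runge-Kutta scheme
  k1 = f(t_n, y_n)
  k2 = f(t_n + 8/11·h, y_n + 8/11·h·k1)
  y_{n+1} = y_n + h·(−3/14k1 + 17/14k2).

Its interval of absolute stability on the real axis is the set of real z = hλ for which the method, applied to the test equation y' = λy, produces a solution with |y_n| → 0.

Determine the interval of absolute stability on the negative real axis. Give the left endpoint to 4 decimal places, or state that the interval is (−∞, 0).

z∈(-1.1324,0).

On y'=λy, z=hλ:
  k1=λy_n ⇒ h·k1=z·y_n;  k2=λ(1+8/11z)y_n ⇒ h·k2=z(1+8/11z)y_n
  y_{n+1}/y_n = 1 − 3/14z + 17/14z(1+8/11z) = 1 + z + 68/77z²
  so R(z) = 1 + z + 68/77z².

Need |R(x)|<1, x<0.
x=-0.52: |R|=0.7188
R=1: x+68/77x²=0 ⇒ x=−77/68=-1.1324; min R=1−1/(4·68/77)=0.7169>−1
Confirm numerically:
  x=-1.058: |R|=0.93053 <1
  x=-1.049: |R|=0.92278 <1
  x=-0.951: |R|=0.84769 <1
  x=-0.608: |R|=0.71846 <1
  x=-1.668: |R|=1.78903 >1
  x=-1.341: |R|=1.24709 >1
Interval (-1.1324, 0).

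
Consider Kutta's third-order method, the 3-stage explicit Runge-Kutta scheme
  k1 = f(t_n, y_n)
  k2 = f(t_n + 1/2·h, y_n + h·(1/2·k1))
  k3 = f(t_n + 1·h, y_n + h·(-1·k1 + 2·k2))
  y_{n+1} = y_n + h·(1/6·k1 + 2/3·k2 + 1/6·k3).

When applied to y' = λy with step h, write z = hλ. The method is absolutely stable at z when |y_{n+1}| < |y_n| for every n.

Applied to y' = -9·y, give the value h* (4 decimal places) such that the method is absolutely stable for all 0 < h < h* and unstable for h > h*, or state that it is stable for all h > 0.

On y'=λy, z=hλ:
  order 3, 3-stage ⇒ R(z)=1+z+z^2/2+z^3/6
  (e.g. R(-0.3)=0.74050, |R|=0.74050)

Need |R(x)|<1, x<0.
x=-0.3: |R|=0.7405
|R(-2.63)|=1.2035 |R(-2.31)|=0.6963 |R(-2.03)|=0.3638
Bisect:
  x_lo=-2.9156 |R|=1.7960  x_hi=-0.1558 |R|=0.8557
  mid=-1.53569 |R|=0.03987 →hi
  mid=-2.22564 |R|=0.58634 →hi
  mid=-2.57061 |R|=1.09771 →lo
  mid=-2.39813 |R|=0.82123 →hi
  mid=-2.48437 |R|=0.95395 →hi
  mid=-2.52749 |R|=1.02441 →lo
  mid=-2.50593 |R|=0.98883 →hi
  mid=-2.51671 |R|=1.00653 →lo
  ...
  [-2.51284,-2.51267] ⇒ x*=-2.5127
Stable set (-2.5127, 0).

(-2.5127,0); λ=-9 ⇒ h* = 0.2792.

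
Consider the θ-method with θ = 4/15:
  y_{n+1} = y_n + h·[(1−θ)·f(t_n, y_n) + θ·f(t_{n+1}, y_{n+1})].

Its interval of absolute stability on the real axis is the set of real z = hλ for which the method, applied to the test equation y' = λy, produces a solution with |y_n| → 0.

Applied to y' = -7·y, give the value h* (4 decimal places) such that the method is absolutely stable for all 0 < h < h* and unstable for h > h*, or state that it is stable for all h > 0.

On y'=λy, z=hλ:
  y_{n+1} = y_n + z·[11/15·y_n + 4/15·y_{n+1}] ⇒ (1 − 4/15z)y_{n+1} = (1 + 11/15z)y_n
  Hence R(z) = (1 + 11/15z)/(1 − 4/15z).

Solve |R(x)|<1 on ℝ⁻.
x=-0.9: |R|=0.2742
R=−1: 1+11/15x = −1+4/15x ⇒ -7/15x=2 ⇒ x=2/(-7/15)=-4.2857
Confirm numerically:
  x=-3.462: |R|=0.80012 <1
  x=-3.123: |R|=0.70395 <1
  x=-2.378: |R|=0.45521 <1
  x=-2.075: |R|=0.33584 <1
  x=-4.666: |R|=1.07908 >1
  x=-4.495: |R|=1.04442 >1
Stable set (-4.2857, 0).

(-4.2857,0); λ=-7 ⇒ h* = (30/7)/7 = 0.6122.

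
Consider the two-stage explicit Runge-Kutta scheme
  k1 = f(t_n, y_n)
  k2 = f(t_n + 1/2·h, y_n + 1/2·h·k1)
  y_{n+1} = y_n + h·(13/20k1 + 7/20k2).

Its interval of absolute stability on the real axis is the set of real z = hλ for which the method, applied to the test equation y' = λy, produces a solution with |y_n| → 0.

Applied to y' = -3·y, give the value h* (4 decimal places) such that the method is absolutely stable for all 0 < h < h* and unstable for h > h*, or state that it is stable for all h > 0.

(-5.7143,0); λ=-3 ⇒ h* = (40/7)/3 = 1.9048.

On y'=λy, z=hλ:
  k1=λy_n ⇒ h·k1=z·y_n;  k2=λ(1+1/2z)y_n ⇒ h·k2=z(1+1/2z)y_n
  y_{n+1}/y_n = 1 + 13/20z + 7/20z(1+1/2z) = 1 + z + 7/40z²
  R(z) = 1 + z + 7/40z².

Solve |R(x)|<1 on ℝ⁻.
x=-1.61: |R|=0.1564
R=1: x+7/40x²=0 ⇒ x=−40/7=-5.7143; min R=1−1/(4·7/40)=-0.4286>−1
Confirm numerically:
  x=-5.038: |R|=0.40375 <1
  x=-3.612: |R|=0.32885 <1
  x=-2.913: |R|=0.42803 <1
  x=-6.185: |R|=1.50949 >1
  x=-6.095: |R|=1.40608 >1
  x=-6.091: |R|=1.40155 >1
Interval (-5.7143, 0).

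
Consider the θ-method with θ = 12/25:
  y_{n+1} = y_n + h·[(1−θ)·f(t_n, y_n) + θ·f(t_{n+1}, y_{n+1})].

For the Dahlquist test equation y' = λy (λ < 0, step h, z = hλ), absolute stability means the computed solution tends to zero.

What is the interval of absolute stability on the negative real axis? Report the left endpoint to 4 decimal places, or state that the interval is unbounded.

(-50.0000, 0).

On y'=λy, z=hλ:
  y_{n+1} = y_n + z·[13/25·y_n + 12/25·y_{n+1}] ⇒ (1 − 12/25z)y_{n+1} = (1 + 13/25z)y_n
  Hence R(z) = (1 + 13/25z)/(1 − 12/25z).

Need |R(x)|<1, x<0.
x=-1.14: |R|=0.2632
R=−1: 1+13/25x = −1+12/25x ⇒ -1/25x=2 ⇒ x=2/(-1/25)=-50.0000
Confirm numerically:
  x=-37.302: |R|=0.97313 <1
  x=-35.647: |R|=0.96830 <1
  x=-27.381: |R|=0.93603 <1
  x=-50.571: |R|=1.00090 >1
  x=-50.342: |R|=1.00054 >1
  x=-50.227: |R|=1.00036 >1
So |R|<1 on (-50.0000, 0).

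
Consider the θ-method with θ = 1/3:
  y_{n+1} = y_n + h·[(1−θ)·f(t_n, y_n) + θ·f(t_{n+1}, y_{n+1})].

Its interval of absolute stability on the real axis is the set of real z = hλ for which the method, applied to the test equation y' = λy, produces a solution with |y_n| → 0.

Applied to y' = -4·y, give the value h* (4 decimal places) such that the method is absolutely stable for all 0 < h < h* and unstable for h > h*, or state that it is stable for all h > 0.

With y'=λy (z=hλ):
  y_{n+1} = y_n + z·[2/3·y_n + 1/3·y_{n+1}] ⇒ (1 − 1/3z)y_{n+1} = (1 + 2/3z)y_n
  ⇒ R(z) = (1 + 2/3z)/(1 − 1/3z).

Solve |R(x)|<1 on ℝ⁻.
x=-0.92: |R|=0.2959
R=−1: 1+2/3x = −1+1/3x ⇒ -1/3x=2 ⇒ x=2/(-1/3)=-6.0000
Confirm numerically:
  x=-5.661: |R|=0.96086 <1
  x=-4.704: |R|=0.83178 <1
  x=-4.190: |R|=0.74826 <1
  x=-3.971: |R|=0.70894 <1
  x=-6.386: |R|=1.04113 >1
  x=-6.192: |R|=1.02089 >1
Interval (-6.0000, 0).

(-6.0000,0); λ=-4 ⇒ h* = (6)/4 = 1.5000.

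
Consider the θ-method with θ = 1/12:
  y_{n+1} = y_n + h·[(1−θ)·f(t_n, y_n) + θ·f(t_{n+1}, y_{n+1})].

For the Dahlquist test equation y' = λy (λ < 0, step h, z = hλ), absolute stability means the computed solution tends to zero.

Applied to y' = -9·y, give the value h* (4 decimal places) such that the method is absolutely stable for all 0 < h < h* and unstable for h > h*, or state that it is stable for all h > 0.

(-2.4000,0); λ=-9 ⇒ h* = (12/5)/9 = 0.2667.

With y'=λy (z=hλ):
  y_{n+1} = y_n + z·[11/12·y_n + 1/12·y_{n+1}] ⇒ (1 − 1/12z)y_{n+1} = (1 + 11/12z)y_n
  ⇒ R(z) = (1 + 11/12z)/(1 − 1/12z).

Need |R(x)|<1, x<0.
x=-0.33: |R|=0.6788
R=−1: 1+11/12x = −1+1/12x ⇒ -5/6x=2 ⇒ x=2/(-5/6)=-2.4000
Confirm numerically:
  x=-1.690: |R|=0.48137 <1
  x=-1.532: |R|=0.35856 <1
  x=-1.071: |R|=0.01675 <1
  x=-2.814: |R|=1.27947 >1
  x=-2.629: |R|=1.15654 >1
  x=-2.515: |R|=1.07923 >1
So |R|<1 on (-2.4000, 0).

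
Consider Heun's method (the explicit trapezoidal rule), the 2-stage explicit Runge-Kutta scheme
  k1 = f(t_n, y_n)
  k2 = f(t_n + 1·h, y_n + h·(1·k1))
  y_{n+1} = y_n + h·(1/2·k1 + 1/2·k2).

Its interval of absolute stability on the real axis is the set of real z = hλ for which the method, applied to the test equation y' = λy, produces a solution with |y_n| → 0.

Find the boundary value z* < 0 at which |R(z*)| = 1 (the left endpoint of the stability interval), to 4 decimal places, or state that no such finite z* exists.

Test eqn y'=λy, z=hλ:
  order 2, 2-stage ⇒ R(z)=1+z+z^2/2
  (e.g. R(-1.79)=0.81205, |R|=0.81205)

Need |R(x)|<1, x<0.
x=-1.79: |R|=0.8121
|R(-2.38)|=1.4522 |R(-2.26)|=1.2938 |R(-1.01)|=0.5000
Bisect:
  x_lo=-2.6157 |R|=1.8052  x_hi=-0.1082 |R|=0.8977
  mid=-1.36191 |R|=0.56549 →hi
  mid=-1.98879 |R|=0.98885 →hi
  mid=-2.30223 |R|=1.34790 →lo
  mid=-2.14551 |R|=1.15609 →lo
  mid=-2.06715 |R|=1.06940 →lo
  mid=-2.02797 |R|=1.02836 →lo
  mid=-2.00838 |R|=1.00841 →lo
  ...
  [-2.00011,-1.99996] ⇒ x*=-2.0000
Interval (-2.0000, 0).

z* = -2.0000.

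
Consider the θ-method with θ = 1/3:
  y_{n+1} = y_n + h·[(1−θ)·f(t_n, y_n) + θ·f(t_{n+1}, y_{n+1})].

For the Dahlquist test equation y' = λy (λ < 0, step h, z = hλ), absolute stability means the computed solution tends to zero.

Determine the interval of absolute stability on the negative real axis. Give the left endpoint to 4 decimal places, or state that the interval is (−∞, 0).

On y'=λy, z=hλ:
  y_{n+1} = y_n + z·[2/3·y_n + 1/3·y_{n+1}] ⇒ (1 − 1/3z)y_{n+1} = (1 + 2/3z)y_n
  so R(z) = (1 + 2/3z)/(1 − 1/3z).

Find x<0 with |R(x)|<1.
x=-1.38: |R|=0.0548
R=−1: 1+2/3x = −1+1/3x ⇒ -1/3x=2 ⇒ x=2/(-1/3)=-6.0000
Confirm numerically:
  x=-5.557: |R|=0.94823 <1
  x=-4.934: |R|=0.86564 <1
  x=-2.602: |R|=0.39343 <1
  x=-2.576: |R|=0.38594 <1
  x=-6.390: |R|=1.04153 >1
  x=-6.322: |R|=1.03454 >1
  x=-6.256: |R|=1.02766 >1
Stable set (-6.0000, 0).

(-6.0000, 0).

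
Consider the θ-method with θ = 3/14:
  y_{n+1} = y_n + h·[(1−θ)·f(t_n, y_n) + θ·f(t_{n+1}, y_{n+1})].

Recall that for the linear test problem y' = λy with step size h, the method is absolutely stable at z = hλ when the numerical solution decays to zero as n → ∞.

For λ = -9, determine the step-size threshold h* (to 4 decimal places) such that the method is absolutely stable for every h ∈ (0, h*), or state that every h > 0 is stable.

Test eqn y'=λy, z=hλ:
  y_{n+1} = y_n + z·[11/14·y_n + 3/14·y_{n+1}] ⇒ (1 − 3/14z)y_{n+1} = (1 + 11/14z)y_n
  Hence R(z) = (1 + 11/14z)/(1 − 3/14z).

Find x<0 with |R(x)|<1.
x=-0.65: |R|=0.4295
R=−1: 1+11/14x = −1+3/14x ⇒ -4/7x=2 ⇒ x=2/(-4/7)=-3.5000
Confirm numerically:
  x=-3.064: |R|=0.84960 <1
  x=-2.138: |R|=0.46625 <1
  x=-1.841: |R|=0.32019 <1
  x=-1.810: |R|=0.30417 <1
  x=-4.040: |R|=1.16539 >1
  x=-3.716: |R|=1.06871 >1
  x=-3.608: |R|=1.03481 >1
Interval (-3.5000, 0).

(-3.5000,0); λ=-9 ⇒ h* = (7/2)/9 = 0.3889.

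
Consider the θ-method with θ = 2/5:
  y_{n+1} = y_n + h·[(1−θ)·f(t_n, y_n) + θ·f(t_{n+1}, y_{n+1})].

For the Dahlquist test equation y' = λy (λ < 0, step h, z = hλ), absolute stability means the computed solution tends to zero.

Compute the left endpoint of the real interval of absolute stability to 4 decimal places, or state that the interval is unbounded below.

Test eqn y'=λy, z=hλ:
  y_{n+1} = y_n + z·[3/5·y_n + 2/5·y_{n+1}] ⇒ (1 − 2/5z)y_{n+1} = (1 + 3/5z)y_n
  R(z) = (1 + 3/5z)/(1 − 2/5z).

Need |R(x)|<1, x<0.
x=-0.67: |R|=0.4716
R=−1: 1+3/5x = −1+2/5x ⇒ -1/5x=2 ⇒ x=2/(-1/5)=-10.0000
Confirm numerically:
  x=-9.577: |R|=0.98249 <1
  x=-9.362: |R|=0.97311 <1
  x=-9.222: |R|=0.96681 <1
  x=-8.224: |R|=0.91720 <1
  x=-10.400: |R|=1.01550 >1
  x=-10.060: |R|=1.00239 >1
Interval (-10.0000, 0).

z* = -10.0000.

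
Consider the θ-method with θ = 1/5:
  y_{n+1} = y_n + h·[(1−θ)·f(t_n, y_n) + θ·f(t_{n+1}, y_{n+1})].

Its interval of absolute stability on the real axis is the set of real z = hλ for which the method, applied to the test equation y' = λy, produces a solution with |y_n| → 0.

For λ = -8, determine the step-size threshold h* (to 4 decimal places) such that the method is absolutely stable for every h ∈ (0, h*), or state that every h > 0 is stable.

(-3.3333,0); λ=-8 ⇒ h* = (10/3)/8 = 0.4167.

With y'=λy (z=hλ):
  y_{n+1} = y_n + z·[4/5·y_n + 1/5·y_{n+1}] ⇒ (1 − 1/5z)y_{n+1} = (1 + 4/5z)y_n
  ⇒ R(z) = (1 + 4/5z)/(1 − 1/5z).

Boundary: |R(x)|=1, x<0.
x=-0.48: |R|=0.5620
R=−1: 1+4/5x = −1+1/5x ⇒ -3/5x=2 ⇒ x=2/(-3/5)=-3.3333
Confirm numerically:
  x=-2.693: |R|=0.75029 <1
  x=-1.827: |R|=0.33807 <1
  x=-1.784: |R|=0.31486 <1
  x=-3.635: |R|=1.10481 >1
  x=-3.603: |R|=1.09404 >1
  x=-3.416: |R|=1.02947 >1
Interval (-3.3333, 0).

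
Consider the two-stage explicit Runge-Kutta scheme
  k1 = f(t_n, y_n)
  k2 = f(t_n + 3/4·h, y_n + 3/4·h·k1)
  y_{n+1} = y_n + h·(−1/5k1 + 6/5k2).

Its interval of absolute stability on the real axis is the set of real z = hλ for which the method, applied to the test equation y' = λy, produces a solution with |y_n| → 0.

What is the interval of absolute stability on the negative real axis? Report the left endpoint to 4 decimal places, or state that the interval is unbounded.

(-1.1111, 0).

Set f=λy, z=hλ:
  k1=λy_n ⇒ h·k1=z·y_n;  k2=λ(1+3/4z)y_n ⇒ h·k2=z(1+3/4z)y_n
  y_{n+1}/y_n = 1 − 1/5z + 6/5z(1+3/4z) = 1 + z + 9/10z²
  ⇒ R(z) = 1 + z + 9/10z².

Need |R(x)|<1, x<0.
x=-0.88: |R|=0.8170
R=1: x+9/10x²=0 ⇒ x=−10/9=-1.1111; min R=1−1/(4·9/10)=0.7222>−1
Confirm numerically:
  x=-1.042: |R|=0.93519 <1
  x=-0.748: |R|=0.75555 <1
  x=-0.446: |R|=0.73302 <1
  x=-1.556: |R|=1.62302 >1
  x=-1.260: |R|=1.16884 >1
Stable set (-1.1111, 0).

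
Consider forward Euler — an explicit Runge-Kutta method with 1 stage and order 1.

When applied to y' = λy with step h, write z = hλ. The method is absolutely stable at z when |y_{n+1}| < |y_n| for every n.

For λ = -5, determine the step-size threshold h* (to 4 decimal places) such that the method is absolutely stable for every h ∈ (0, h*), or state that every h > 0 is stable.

On y'=λy, z=hλ:
  order 1, 1-stage ⇒ R(z)=1+z
  (e.g. R(-0.64)=0.36000, |R|=0.36000)

Boundary: |R(x)|=1, x<0.
x=-0.64: |R|=0.3600
|R(-2.1)|=1.1000 |R(-1.62)|=0.6200 |R(-1.24)|=0.2400
Bisect:
  x_lo=-2.7606 |R|=1.7606  x_hi=-0.0942 |R|=0.9058
  mid=-1.42740 |R|=0.42740 →hi
  mid=-2.09401 |R|=1.09401 →lo
  mid=-1.76070 |R|=0.76070 →hi
  mid=-1.92736 |R|=0.92736 →hi
  mid=-2.01068 |R|=1.01068 →lo
  mid=-1.96902 |R|=0.96902 →hi
  mid=-1.98985 |R|=0.98985 →hi
  ...
  [-2.00010,-1.99994] ⇒ x*=-2.0000
Interval (-2.0000, 0).

(-2.0000,0); λ=-5 ⇒ h* = 0.4000.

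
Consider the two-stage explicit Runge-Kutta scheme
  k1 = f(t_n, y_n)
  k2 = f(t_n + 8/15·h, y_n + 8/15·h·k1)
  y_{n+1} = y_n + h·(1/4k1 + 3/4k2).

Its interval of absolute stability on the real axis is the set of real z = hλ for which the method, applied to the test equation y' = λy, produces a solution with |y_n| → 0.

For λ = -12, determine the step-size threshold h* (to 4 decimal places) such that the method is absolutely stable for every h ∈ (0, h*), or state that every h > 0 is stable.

Test eqn y'=λy, z=hλ:
  k1=λy_n ⇒ h·k1=z·y_n;  k2=λ(1+8/15z)y_n ⇒ h·k2=z(1+8/15z)y_n
  y_{n+1}/y_n = 1 + 1/4z + 3/4z(1+8/15z) = 1 + z + 2/5z²
  Hence R(z) = 1 + z + 2/5z².

Need |R(x)|<1, x<0.
x=-1.37: |R|=0.3808
R=1: x+2/5x²=0 ⇒ x=−5/2=-2.5000; min R=1−1/(4·2/5)=0.3750>−1
Confirm numerically:
  x=-2.146: |R|=0.69613 <1
  x=-1.671: |R|=0.44590 <1
  x=-1.187: |R|=0.37659 <1
  x=-2.885: |R|=1.44429 >1
  x=-2.833: |R|=1.37736 >1
  x=-2.671: |R|=1.18270 >1
Stable set (-2.5000, 0).

(-2.5000,0); λ=-12 ⇒ h* = (5/2)/12 = 0.2083.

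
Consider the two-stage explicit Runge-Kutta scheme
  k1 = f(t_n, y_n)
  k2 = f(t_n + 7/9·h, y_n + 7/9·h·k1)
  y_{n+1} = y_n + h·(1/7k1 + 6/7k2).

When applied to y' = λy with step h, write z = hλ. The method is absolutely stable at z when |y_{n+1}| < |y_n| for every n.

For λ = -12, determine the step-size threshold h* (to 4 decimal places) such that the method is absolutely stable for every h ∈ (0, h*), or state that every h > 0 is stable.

(-1.5000,0); λ=-12 ⇒ h* = (3/2)/12 = 0.1250.

Set f=λy, z=hλ:
  k1=λy_n ⇒ h·k1=z·y_n;  k2=λ(1+7/9z)y_n ⇒ h·k2=z(1+7/9z)y_n
  y_{n+1}/y_n = 1 + 1/7z + 6/7z(1+7/9z) = 1 + z + 2/3z²
  so R(z) = 1 + z + 2/3z².

Solve |R(x)|<1 on ℝ⁻.
x=-1.13: |R|=0.7213
R=1: x+2/3x²=0 ⇒ x=−3/2=-1.5000; min R=1−1/(4·2/3)=0.6250>−1
Confirm numerically:
  x=-1.405: |R|=0.91102 <1
  x=-1.391: |R|=0.89892 <1
  x=-1.364: |R|=0.87633 <1
  x=-0.800: |R|=0.62667 <1
  x=-2.007: |R|=1.67837 >1
  x=-1.747: |R|=1.28767 >1
Stable set (-1.5000, 0).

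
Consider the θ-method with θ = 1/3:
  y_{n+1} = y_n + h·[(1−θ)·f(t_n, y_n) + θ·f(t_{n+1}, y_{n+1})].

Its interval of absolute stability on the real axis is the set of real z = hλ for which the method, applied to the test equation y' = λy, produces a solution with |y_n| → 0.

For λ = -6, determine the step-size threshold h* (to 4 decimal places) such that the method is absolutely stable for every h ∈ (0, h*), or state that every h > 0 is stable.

With y'=λy (z=hλ):
  y_{n+1} = y_n + z·[2/3·y_n + 1/3·y_{n+1}] ⇒ (1 − 1/3z)y_{n+1} = (1 + 2/3z)y_n
  so R(z) = (1 + 2/3z)/(1 − 1/3z).

Need |R(x)|<1, x<0.
x=-0.69: |R|=0.4390
R=−1: 1+2/3x = −1+1/3x ⇒ -1/3x=2 ⇒ x=2/(-1/3)=-6.0000
Confirm numerically:
  x=-4.595: |R|=0.81501 <1
  x=-2.600: |R|=0.39286 <1
  x=-2.473: |R|=0.35556 <1
  x=-6.507: |R|=1.05333 >1
  x=-6.483: |R|=1.05093 >1
  x=-6.364: |R|=1.03887 >1
Stable set (-6.0000, 0).

(-6.0000,0); λ=-6 ⇒ h* = (6)/6 = 1.0000.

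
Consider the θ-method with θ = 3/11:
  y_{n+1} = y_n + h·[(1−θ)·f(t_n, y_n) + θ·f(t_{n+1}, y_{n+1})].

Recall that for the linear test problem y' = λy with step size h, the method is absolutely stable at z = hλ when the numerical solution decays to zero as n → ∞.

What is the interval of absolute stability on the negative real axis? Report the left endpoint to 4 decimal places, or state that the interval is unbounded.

(-4.4000, 0).

Test eqn y'=λy, z=hλ:
  y_{n+1} = y_n + z·[8/11·y_n + 3/11·y_{n+1}] ⇒ (1 − 3/11z)y_{n+1} = (1 + 8/11z)y_n
  so R(z) = (1 + 8/11z)/(1 − 3/11z).

Boundary: |R(x)|=1, x<0.
x=-0.87: |R|=0.2968
R=−1: 1+8/11x = −1+3/11x ⇒ -5/11x=2 ⇒ x=2/(-5/11)=-4.4000
Confirm numerically:
  x=-4.115: |R|=0.93896 <1
  x=-3.477: |R|=0.78466 <1
  x=-2.802: |R|=0.58827 <1
  x=-4.965: |R|=1.10909 >1
  x=-4.703: |R|=1.06034 >1
Interval (-4.4000, 0).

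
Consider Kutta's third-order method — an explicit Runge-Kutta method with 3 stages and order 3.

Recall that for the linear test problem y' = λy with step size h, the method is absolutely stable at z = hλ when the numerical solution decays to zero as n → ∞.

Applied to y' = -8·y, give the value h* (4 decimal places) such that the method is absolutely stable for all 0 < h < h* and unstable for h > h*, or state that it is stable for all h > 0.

(-2.5127,0); λ=-8 ⇒ h* = 0.3141.

Set f=λy, z=hλ:
  order 3, 3-stage ⇒ R(z)=1+z+z^2/2+z^3/6
  (e.g. R(-0.56)=0.56753, |R|=0.56753)

Solve |R(x)|<1 on ℝ⁻.
x=-0.56: |R|=0.5675
|R(-2.87)|=1.6915 |R(-2.7)|=1.3355 |R(-2.25)|=0.6172
Bisect:
  x_lo=-3.2127 |R|=2.5786  x_hi=-0.3754 |R|=0.6863
  mid=-1.79404 |R|=0.14713 →hi
  mid=-2.50337 |R|=0.98465 →hi
  mid=-2.85803 |R|=1.66476 →lo
  mid=-2.68070 |R|=1.29828 →lo
  mid=-2.59203 |R|=1.13520 →lo
  mid=-2.54770 |R|=1.05840 →lo
  mid=-2.52553 |R|=1.02115 →lo
  mid=-2.51445 |R|=1.00281 →lo
  mid=-2.50891 |R|=0.99370 →hi
  mid=-2.51168 |R|=0.99825 →hi
  ...
  [-2.51289,-2.51272] ⇒ x*=-2.5127
Stable set (-2.5127, 0).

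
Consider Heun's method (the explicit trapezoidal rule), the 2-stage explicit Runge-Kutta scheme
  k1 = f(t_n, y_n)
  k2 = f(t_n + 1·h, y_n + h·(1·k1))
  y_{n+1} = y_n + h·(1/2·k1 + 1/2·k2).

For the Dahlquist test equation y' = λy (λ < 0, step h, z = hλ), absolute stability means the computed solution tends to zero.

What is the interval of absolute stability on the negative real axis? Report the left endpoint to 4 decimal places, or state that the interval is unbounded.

Set f=λy, z=hλ:
  order 2, 2-stage ⇒ R(z)=1+z+z^2/2
  (e.g. R(-1.23)=0.52645, |R|=0.52645)

Find x<0 with |R(x)|<1.
x=-1.23: |R|=0.5264
|R(-1.43)|=0.5924 |R(-1.23)|=0.5264 |R(-0.75)|=0.5312
Bisect:
  x_lo=-2.8379 |R|=2.1889  x_hi=-0.3650 |R|=0.7016
  mid=-1.60147 |R|=0.68088 →hi
  mid=-2.21969 |R|=1.24382 →lo
  mid=-1.91058 |R|=0.91458 →hi
  mid=-2.06513 |R|=1.06725 →lo
  mid=-1.98786 |R|=0.98793 →hi
  mid=-2.02649 |R|=1.02685 →lo
  mid=-2.00718 |R|=1.00720 →lo
  mid=-1.99752 |R|=0.99752 →hi
  mid=-2.00235 |R|=1.00235 →lo
  mid=-1.99993 |R|=0.99993 →hi
  ...
  [-2.00008,-1.99993] ⇒ x*=-2.0000
Interval (-2.0000, 0).

(-2.0000, 0).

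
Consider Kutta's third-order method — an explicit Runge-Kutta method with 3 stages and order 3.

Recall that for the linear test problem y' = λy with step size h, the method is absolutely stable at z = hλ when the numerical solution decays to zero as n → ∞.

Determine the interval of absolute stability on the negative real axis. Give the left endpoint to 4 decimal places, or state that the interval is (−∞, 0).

Test eqn y'=λy, z=hλ:
  order 3, 3-stage ⇒ R(z)=1+z+z^2/2+z^3/6
  (e.g. R(-1.29)=0.18427, |R|=0.18427)

Boundary: |R(x)|=1, x<0.
x=-1.29: |R|=0.1843
|R(-2.83)|=1.6031 |R(-2.4)|=0.8240 |R(-2.34)|=0.7377
Bisect:
  x_lo=-3.2893 |R|=2.8108  x_hi=-0.3773 |R|=0.6849
  mid=-1.83327 |R|=0.17973 →hi
  mid=-2.56127 |R|=1.08158 →lo
  mid=-2.19727 |R|=0.55134 →hi
  mid=-2.37927 |R|=0.79362 →hi
  mid=-2.47027 |R|=0.93151 →hi
  mid=-2.51577 |R|=1.00497 →lo
  mid=-2.49302 |R|=0.96785 →hi
  mid=-2.50439 |R|=0.98632 →hi
  mid=-2.51008 |R|=0.99562 →hi
  ...
  [-2.51292,-2.51274] ⇒ x*=-2.5127
Interval (-2.5127, 0).

z∈(-2.5127,0).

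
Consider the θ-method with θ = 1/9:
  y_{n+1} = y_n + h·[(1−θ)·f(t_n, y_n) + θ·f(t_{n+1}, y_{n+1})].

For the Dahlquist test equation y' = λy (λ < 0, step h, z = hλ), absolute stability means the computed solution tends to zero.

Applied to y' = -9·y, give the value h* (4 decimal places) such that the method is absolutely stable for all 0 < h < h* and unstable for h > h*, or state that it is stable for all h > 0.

(-2.5714,0); λ=-9 ⇒ h* = (18/7)/9 = 0.2857.

Test eqn y'=λy, z=hλ:
  y_{n+1} = y_n + z·[8/9·y_n + 1/9·y_{n+1}] ⇒ (1 − 1/9z)y_{n+1} = (1 + 8/9z)y_n
  R(z) = (1 + 8/9z)/(1 − 1/9z).

Solve |R(x)|<1 on ℝ⁻.
x=-1.56: |R|=0.3295
R=−1: 1+8/9x = −1+1/9x ⇒ -7/9x=2 ⇒ x=2/(-7/9)=-2.5714
Confirm numerically:
  x=-2.431: |R|=0.91401 <1
  x=-2.318: |R|=0.84326 <1
  x=-2.024: |R|=0.65239 <1
  x=-1.277: |R|=0.11832 <1
  x=-3.105: |R|=1.30855 >1
  x=-2.952: |R|=1.22289 >1
  x=-2.600: |R|=1.01724 >1
Stable set (-2.5714, 0).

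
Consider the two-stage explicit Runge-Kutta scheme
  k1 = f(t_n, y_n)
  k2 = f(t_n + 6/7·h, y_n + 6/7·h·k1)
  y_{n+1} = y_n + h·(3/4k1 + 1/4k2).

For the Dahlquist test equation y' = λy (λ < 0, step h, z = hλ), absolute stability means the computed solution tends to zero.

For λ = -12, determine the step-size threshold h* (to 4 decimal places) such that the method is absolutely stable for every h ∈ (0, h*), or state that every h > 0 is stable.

Set f=λy, z=hλ:
  k1=λy_n ⇒ h·k1=z·y_n;  k2=λ(1+6/7z)y_n ⇒ h·k2=z(1+6/7z)y_n
  y_{n+1}/y_n = 1 + 3/4z + 1/4z(1+6/7z) = 1 + z + 3/14z²
  ⇒ R(z) = 1 + z + 3/14z².

Solve |R(x)|<1 on ℝ⁻.
x=-1.1: |R|=0.1593
R=1: x+3/14x²=0 ⇒ x=−14/3=-4.6667; min R=1−1/(4·3/14)=-0.1667>−1
Confirm numerically:
  x=-3.949: |R|=0.39270 <1
  x=-3.915: |R|=0.36941 <1
  x=-3.091: |R|=0.04365 <1
  x=-5.197: |R|=1.59060 >1
  x=-4.889: |R|=1.23293 >1
So |R|<1 on (-4.6667, 0).

(-4.6667,0); λ=-12 ⇒ h* = (14/3)/12 = 0.3889.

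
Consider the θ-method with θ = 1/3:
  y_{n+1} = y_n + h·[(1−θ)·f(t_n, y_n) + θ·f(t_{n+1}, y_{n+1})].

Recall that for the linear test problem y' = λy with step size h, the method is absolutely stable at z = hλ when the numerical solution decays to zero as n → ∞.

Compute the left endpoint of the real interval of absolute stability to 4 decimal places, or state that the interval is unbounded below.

left endpoint -6.0000.

Set f=λy, z=hλ:
  y_{n+1} = y_n + z·[2/3·y_n + 1/3·y_{n+1}] ⇒ (1 − 1/3z)y_{n+1} = (1 + 2/3z)y_n
  so R(z) = (1 + 2/3z)/(1 − 1/3z).

Boundary: |R(x)|=1, x<0.
x=-0.72: |R|=0.4194
R=−1: 1+2/3x = −1+1/3x ⇒ -1/3x=2 ⇒ x=2/(-1/3)=-6.0000
Confirm numerically:
  x=-5.518: |R|=0.94341 <1
  x=-3.964: |R|=0.70764 <1
  x=-3.368: |R|=0.58668 <1
  x=-6.545: |R|=1.05710 >1
  x=-6.092: |R|=1.01012 >1
Stable set (-6.0000, 0).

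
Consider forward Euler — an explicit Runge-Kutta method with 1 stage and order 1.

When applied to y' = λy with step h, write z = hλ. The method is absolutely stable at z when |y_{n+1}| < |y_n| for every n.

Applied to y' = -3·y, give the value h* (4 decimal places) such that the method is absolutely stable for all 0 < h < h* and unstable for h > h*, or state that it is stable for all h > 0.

(-2.0000,0); λ=-3 ⇒ h* = 0.6667.

Test eqn y'=λy, z=hλ:
  order 1, 1-stage ⇒ R(z)=1+z
  (e.g. R(-0.57)=0.43000, |R|=0.43000)

Boundary: |R(x)|=1, x<0.
x=-0.57: |R|=0.4300
|R(-2.24)|=1.2400 |R(-1.39)|=0.3900 |R(-1.1)|=0.1000
Bisect:
  x_lo=-2.8835 |R|=1.8835  x_hi=-0.1956 |R|=0.8044
  mid=-1.53952 |R|=0.53952 →hi
  mid=-2.21149 |R|=1.21149 →lo
  mid=-1.87550 |R|=0.87550 →hi
  mid=-2.04350 |R|=1.04350 →lo
  mid=-1.95950 |R|=0.95950 →hi
  mid=-2.00150 |R|=1.00150 →lo
  mid=-1.98050 |R|=0.98050 →hi
  mid=-1.99100 |R|=0.99100 →hi
  ...
  [-2.00002,-1.99986] ⇒ x*=-2.0000
Stable set (-2.0000, 0).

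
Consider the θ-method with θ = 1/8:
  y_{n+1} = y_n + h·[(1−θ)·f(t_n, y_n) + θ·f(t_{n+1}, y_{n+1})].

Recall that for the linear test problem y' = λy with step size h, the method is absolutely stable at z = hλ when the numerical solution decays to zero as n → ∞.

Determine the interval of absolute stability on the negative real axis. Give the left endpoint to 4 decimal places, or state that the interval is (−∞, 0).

Set f=λy, z=hλ:
  y_{n+1} = y_n + z·[7/8·y_n + 1/8·y_{n+1}] ⇒ (1 − 1/8z)y_{n+1} = (1 + 7/8z)y_n
  so R(z) = (1 + 7/8z)/(1 − 1/8z).

Find x<0 with |R(x)|<1.
x=-0.39: |R|=0.6281
R=−1: 1+7/8x = −1+1/8x ⇒ -3/4x=2 ⇒ x=2/(-3/4)=-2.6667
Confirm numerically:
  x=-1.991: |R|=0.59423 <1
  x=-1.829: |R|=0.48866 <1
  x=-1.691: |R|=0.39593 <1
  x=-1.605: |R|=0.33680 <1
  x=-3.243: |R|=1.30757 >1
  x=-3.207: |R|=1.28928 >1
Stable set (-2.6667, 0).

(-2.6667, 0).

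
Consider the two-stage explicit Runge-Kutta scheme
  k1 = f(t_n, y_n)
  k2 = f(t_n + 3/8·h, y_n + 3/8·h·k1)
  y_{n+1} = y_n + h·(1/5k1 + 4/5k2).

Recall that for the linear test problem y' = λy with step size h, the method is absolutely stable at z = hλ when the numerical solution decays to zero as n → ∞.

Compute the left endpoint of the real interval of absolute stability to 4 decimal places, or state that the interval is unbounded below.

With y'=λy (z=hλ):
  k1=λy_n ⇒ h·k1=z·y_n;  k2=λ(1+3/8z)y_n ⇒ h·k2=z(1+3/8z)y_n
  y_{n+1}/y_n = 1 + 1/5z + 4/5z(1+3/8z) = 1 + z + 3/10z²
  so R(z) = 1 + z + 3/10z².

Boundary: |R(x)|=1, x<0.
x=-0.76: |R|=0.4133
R=1: x+3/10x²=0 ⇒ x=−10/3=-3.3333; min R=1−1/(4·3/10)=0.1667>−1
Confirm numerically:
  x=-2.767: |R|=0.52989 <1
  x=-1.548: |R|=0.17089 <1
  x=-1.538: |R|=0.17163 <1
  x=-1.505: |R|=0.17451 <1
  x=-3.851: |R|=1.59806 >1
  x=-3.819: |R|=1.55643 >1
  x=-3.573: |R|=1.25690 >1
So |R|<1 on (-3.3333, 0).

left endpoint -3.3333.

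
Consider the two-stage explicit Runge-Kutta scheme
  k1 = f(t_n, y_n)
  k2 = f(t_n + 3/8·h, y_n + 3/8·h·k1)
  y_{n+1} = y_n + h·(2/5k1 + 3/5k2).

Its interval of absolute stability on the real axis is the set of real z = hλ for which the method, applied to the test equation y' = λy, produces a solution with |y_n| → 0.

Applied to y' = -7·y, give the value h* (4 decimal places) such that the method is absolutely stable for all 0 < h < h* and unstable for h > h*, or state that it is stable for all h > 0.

(-4.4444,0); λ=-7 ⇒ h* = (40/9)/7 = 0.6349.

Set f=λy, z=hλ:
  k1=λy_n ⇒ h·k1=z·y_n;  k2=λ(1+3/8z)y_n ⇒ h·k2=z(1+3/8z)y_n
  y_{n+1}/y_n = 1 + 2/5z + 3/5z(1+3/8z) = 1 + z + 9/40z²
  R(z) = 1 + z + 9/40z².

Boundary: |R(x)|=1, x<0.
x=-1.45: |R|=0.0231
R=1: x+9/40x²=0 ⇒ x=−40/9=-4.4444; min R=1−1/(4·9/40)=-0.1111>−1
Confirm numerically:
  x=-3.062: |R|=0.04756 <1
  x=-2.475: |R|=0.09673 <1
  x=-2.144: |R|=0.10973 <1
  x=-2.124: |R|=0.10894 <1
  x=-4.958: |R|=1.57290 >1
  x=-4.504: |R|=1.06035 >1
Stable set (-4.4444, 0).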